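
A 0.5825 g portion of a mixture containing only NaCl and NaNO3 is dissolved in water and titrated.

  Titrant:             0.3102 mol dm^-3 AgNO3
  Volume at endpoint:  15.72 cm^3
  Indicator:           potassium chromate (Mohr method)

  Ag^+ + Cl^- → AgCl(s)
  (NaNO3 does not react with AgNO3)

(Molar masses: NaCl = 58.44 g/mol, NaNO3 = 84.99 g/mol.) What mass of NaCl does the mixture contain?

n(AgNO3) = 0.01572 × 0.3102 = 4.876 × 10^-3 mol
Let x = n(NaCl), y = n(NaNO3).
Titrant: 1x = 4.876 × 10^-3;  mass: 58.44x + 84.99y = 0.5825
Solving, x = 4.876 × 10^-3 mol, y = 3.501 × 10^-3 mol
mass of NaCl = 4.876 × 10^-3 × 58.44 = 0.2850 g

0.2850 g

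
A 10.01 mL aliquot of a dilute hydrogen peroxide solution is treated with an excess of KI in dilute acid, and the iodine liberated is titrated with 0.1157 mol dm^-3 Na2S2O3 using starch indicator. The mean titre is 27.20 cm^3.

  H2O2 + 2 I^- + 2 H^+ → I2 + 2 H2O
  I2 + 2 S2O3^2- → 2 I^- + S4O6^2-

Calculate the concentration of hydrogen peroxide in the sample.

0.1572 mol/L

n(S2O3^2-) = 0.02720 × 0.1157 = 3.147 × 10^-3 mol
n(I2) = n(S2O3^2-)/2 = 1.574 × 10^-3 mol
n(H2O2) in the aliquot = 1.574 × 10^-3 mol (1:1 ratio)
[H2O2] = 1.574 × 10^-3 / 0.01001 = 0.1572 mol/L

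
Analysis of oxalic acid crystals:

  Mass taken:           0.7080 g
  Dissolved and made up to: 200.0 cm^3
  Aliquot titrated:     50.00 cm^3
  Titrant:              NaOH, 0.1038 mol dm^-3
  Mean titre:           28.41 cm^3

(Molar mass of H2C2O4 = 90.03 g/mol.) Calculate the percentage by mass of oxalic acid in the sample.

75.00 %

H2C2O4 + 2 NaOH → Na2C2O4 + 2 H2O
n(NaOH) per titration = 0.02841 × 0.1038 = 2.949 × 10^-3 mol
From the 1:2 ratio, n(H2C2O4) in each aliquot = 1/2 × 2.949 × 10^-3 = 1.474 × 10^-3 mol
n(H2C2O4) in the whole flask = 1.474 × 10^-3 × 200.0/50.00 = 5.898 × 10^-3 mol
mass of H2C2O4 = 5.898 × 10^-3 × 90.03 = 0.5310 g
% H2C2O4 = 0.5310 / 0.7080 × 100 = 75.00 %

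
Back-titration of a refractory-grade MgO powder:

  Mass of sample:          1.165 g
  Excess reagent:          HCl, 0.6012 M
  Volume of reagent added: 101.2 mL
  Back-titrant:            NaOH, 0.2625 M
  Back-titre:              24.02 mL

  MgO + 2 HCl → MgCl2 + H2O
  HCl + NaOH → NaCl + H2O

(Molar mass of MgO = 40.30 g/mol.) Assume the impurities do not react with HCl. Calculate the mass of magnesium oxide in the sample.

n(HCl) added = 0.1012 × 0.6012 = 0.06084 mol
n(NaOH) used in back-titration = 0.02402 × 0.2625 = 6.305 × 10^-3 mol
n(HCl) left over = 6.305 × 10^-3 mol (1:1 ratio)
n(HCl) consumed by analyte = 0.06084 − 6.305 × 10^-3 = 0.05454 mol
From the 1:2 ratio, n(MgO) = 1/2 × 0.05454 = 0.02727 mol
mass of MgO = 0.02727 × 40.30 = 1.099 g

1.099 g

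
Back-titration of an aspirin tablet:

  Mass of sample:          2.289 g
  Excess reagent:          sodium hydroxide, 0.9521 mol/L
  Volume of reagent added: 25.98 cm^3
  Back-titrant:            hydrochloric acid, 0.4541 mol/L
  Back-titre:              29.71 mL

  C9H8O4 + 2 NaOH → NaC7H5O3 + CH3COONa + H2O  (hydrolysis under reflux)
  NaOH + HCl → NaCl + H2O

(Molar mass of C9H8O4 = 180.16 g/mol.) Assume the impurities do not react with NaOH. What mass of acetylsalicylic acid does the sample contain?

n(NaOH) added = 0.02598 × 0.9521 = 0.02474 mol
n(HCl) used in back-titration = 0.02971 × 0.4541 = 0.01349 mol
n(NaOH) left over = 0.01349 mol (1:1 ratio)
n(NaOH) consumed by analyte = 0.02474 − 0.01349 = 0.01124 mol
From the 1:2 ratio, n(C9H8O4) = 1/2 × 0.01124 = 5.622 × 10^-3 mol
mass of C9H8O4 = 5.622 × 10^-3 × 180.16 = 1.013 g

1.013 g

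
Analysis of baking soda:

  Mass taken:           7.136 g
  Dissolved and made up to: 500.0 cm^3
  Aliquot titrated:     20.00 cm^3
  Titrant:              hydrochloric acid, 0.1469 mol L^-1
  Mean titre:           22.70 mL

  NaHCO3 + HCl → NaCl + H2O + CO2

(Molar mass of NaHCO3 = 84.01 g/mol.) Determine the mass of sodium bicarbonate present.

7.004 g

n(HCl) per titration = 0.02270 × 0.1469 = 3.335 × 10^-3 mol
n(NaHCO3) in each aliquot = 3.335 × 10^-3 mol (1:1 ratio)
n(NaHCO3) in the whole flask = 3.335 × 10^-3 × 500.0/20.00 = 0.08337 mol
mass of NaHCO3 = 0.08337 × 84.01 = 7.004 g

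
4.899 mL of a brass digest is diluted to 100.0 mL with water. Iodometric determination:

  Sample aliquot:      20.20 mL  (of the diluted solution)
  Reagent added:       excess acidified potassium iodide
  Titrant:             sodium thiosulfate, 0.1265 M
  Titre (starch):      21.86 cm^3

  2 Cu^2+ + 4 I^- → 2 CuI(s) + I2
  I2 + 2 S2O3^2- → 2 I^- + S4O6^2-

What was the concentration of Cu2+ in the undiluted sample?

n(S2O3^2-) = 0.02186 × 0.1265 = 2.765 × 10^-3 mol
n(I2) = n(S2O3^2-)/2 = 1.383 × 10^-3 mol
From the 2:1 ratio, n(Cu2+) in the aliquot = 2/1 × 1.383 × 10^-3 = 2.765 × 10^-3 mol
[Cu2+]_dilute = 2.765 × 10^-3 / 0.02020 = 0.1369 mol/L
[Cu2+]_original = 0.1369 × 100.0/4.899 = 2.794 mol/L

2.794 M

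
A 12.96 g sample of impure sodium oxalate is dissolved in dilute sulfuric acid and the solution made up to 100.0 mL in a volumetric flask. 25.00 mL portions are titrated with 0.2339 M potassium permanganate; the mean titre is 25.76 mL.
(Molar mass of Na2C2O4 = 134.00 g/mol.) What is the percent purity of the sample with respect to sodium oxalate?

62.30 %

2 MnO4^- + 5 C2O4^2- + 16 H^+ → 2 Mn^2+ + 10 CO2 + 8 H2O
n(KMnO4) per titration = 0.02576 × 0.2339 = 6.025 × 10^-3 mol
From the 5:2 ratio, n(Na2C2O4) in each aliquot = 5/2 × 6.025 × 10^-3 = 0.01506 mol
n(Na2C2O4) in the whole flask = 0.01506 × 100.0/25.00 = 0.06025 mol
mass of Na2C2O4 = 0.06025 × 134.00 = 8.074 g
% Na2C2O4 = 8.074 / 12.96 × 100 = 62.30 %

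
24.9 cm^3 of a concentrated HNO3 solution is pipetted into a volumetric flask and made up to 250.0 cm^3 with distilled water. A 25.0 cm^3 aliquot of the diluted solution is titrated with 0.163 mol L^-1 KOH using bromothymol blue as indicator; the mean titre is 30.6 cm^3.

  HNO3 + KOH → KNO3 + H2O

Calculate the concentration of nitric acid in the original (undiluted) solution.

2.00 mol/L

n(KOH) = 0.0306 × 0.163 = 4.99 × 10^-3 mol
n(HNO3) in the aliquot = 4.99 × 10^-3 mol (1:1 ratio)
[HNO3]_dilute = 4.99 × 10^-3 / 0.0250 = 0.200 mol/L
Dilution factor = 250.0 / 24.9 = 10.04
[HNO3]_stock = 0.200 × 10.04 = 2.00 mol/L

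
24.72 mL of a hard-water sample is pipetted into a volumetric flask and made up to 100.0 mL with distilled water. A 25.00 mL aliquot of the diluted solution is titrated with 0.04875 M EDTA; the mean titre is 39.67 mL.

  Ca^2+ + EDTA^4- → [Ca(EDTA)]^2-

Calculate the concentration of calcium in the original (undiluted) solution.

n(EDTA) = 0.03967 × 0.04875 = 1.934 × 10^-3 mol
n(Ca2+) in the aliquot = 1.934 × 10^-3 mol (1:1 ratio)
[Ca2+]_dilute = 1.934 × 10^-3 / 0.02500 = 0.07736 mol/L
Dilution factor = 100.0 / 24.72 = 4.045
[Ca2+]_stock = 0.07736 × 4.045 = 0.3129 mol/L

0.3129 M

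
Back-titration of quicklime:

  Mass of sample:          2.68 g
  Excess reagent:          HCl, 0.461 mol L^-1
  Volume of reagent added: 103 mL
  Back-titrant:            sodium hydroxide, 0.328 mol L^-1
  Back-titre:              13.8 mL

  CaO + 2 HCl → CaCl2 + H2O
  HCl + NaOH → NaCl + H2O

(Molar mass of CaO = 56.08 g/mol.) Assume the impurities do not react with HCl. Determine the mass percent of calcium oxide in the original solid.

n(HCl) added = 0.103 × 0.461 = 0.0475 mol
n(NaOH) used in back-titration = 0.0138 × 0.328 = 4.53 × 10^-3 mol
n(HCl) left over = 4.53 × 10^-3 mol (1:1 ratio)
n(HCl) consumed by analyte = 0.0475 − 4.53 × 10^-3 = 0.0430 mol
From the 1:2 ratio, n(CaO) = 1/2 × 0.0430 = 0.0215 mol
mass of CaO = 0.0215 × 56.08 = 1.20 g
% CaO = 1.20 / 2.68 × 100 = 44.9 %

44.9 %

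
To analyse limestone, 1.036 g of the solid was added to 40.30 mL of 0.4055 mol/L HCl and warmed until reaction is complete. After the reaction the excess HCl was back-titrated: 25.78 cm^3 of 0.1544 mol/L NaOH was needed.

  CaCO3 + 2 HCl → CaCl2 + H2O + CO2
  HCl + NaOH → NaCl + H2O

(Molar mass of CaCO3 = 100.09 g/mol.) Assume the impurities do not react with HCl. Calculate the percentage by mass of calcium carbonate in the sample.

59.71 %

n(HCl) added = 0.04030 × 0.4055 = 0.01634 mol
n(NaOH) used in back-titration = 0.02578 × 0.1544 = 3.980 × 10^-3 mol
n(HCl) left over = 3.980 × 10^-3 mol (1:1 ratio)
n(HCl) consumed by analyte = 0.01634 − 3.980 × 10^-3 = 0.01236 mol
From the 1:2 ratio, n(CaCO3) = 1/2 × 0.01236 = 6.181 × 10^-3 mol
mass of CaCO3 = 6.181 × 10^-3 × 100.09 = 0.6186 g
% CaCO3 = 0.6186 / 1.036 × 100 = 59.71 %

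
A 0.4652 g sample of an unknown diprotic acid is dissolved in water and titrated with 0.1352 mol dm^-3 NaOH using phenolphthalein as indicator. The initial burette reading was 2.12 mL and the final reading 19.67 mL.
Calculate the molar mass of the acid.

392.1 g/mol

n(NaOH) = 0.01755 L × 0.1352 mol/L = 2.373 × 10^-3 mol
From the 1:2 ratio, n(H2A) = 1/2 × 2.373 × 10^-3 = 1.186 × 10^-3 mol
M = m / n = 0.4652 g / 1.186 × 10^-3 mol = 392.1 g/mol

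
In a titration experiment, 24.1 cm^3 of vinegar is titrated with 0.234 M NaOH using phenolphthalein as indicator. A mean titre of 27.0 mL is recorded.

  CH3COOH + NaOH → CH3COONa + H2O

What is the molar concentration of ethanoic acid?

0.262 M

n(NaOH) = 0.0270 L × 0.234 mol/L = 6.32 × 10^-3 mol
n(CH3COOH) = 6.32 × 10^-3 mol (1:1 mole ratio)
[CH3COOH] = 6.32 × 10^-3 mol / 0.0241 L = 0.262 mol/L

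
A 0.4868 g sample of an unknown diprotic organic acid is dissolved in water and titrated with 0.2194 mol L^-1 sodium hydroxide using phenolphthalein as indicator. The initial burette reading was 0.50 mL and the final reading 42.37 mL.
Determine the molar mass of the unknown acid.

106.0 g/mol

n(NaOH) = 0.04187 L × 0.2194 mol/L = 9.186 × 10^-3 mol
From the 1:2 ratio, n(H2A) = 1/2 × 9.186 × 10^-3 = 4.593 × 10^-3 mol
M = m / n = 0.4868 g / 4.593 × 10^-3 mol = 106.0 g/mol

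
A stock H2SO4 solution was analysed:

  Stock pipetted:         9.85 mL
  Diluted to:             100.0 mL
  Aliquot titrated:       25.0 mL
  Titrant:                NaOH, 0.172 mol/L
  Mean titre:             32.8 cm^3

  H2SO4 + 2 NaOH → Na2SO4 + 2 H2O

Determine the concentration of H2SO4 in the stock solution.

1.15 mol/L

n(NaOH) = 0.0328 × 0.172 = 5.64 × 10^-3 mol
From the 1:2 ratio, n(H2SO4) in the aliquot = 1/2 × 5.64 × 10^-3 = 2.82 × 10^-3 mol
[H2SO4]_dilute = 2.82 × 10^-3 / 0.0250 = 0.113 mol/L
Dilution factor = 100.0 / 9.85 = 10.15
[H2SO4]_stock = 0.113 × 10.15 = 1.15 mol/L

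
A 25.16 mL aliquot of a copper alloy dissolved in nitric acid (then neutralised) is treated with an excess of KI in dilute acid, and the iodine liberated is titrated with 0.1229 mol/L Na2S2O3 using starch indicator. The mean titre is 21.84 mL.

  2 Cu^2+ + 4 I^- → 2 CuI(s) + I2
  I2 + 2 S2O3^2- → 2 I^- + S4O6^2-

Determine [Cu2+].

0.1067 mol/L

n(S2O3^2-) = 0.02184 × 0.1229 = 2.684 × 10^-3 mol
n(I2) = n(S2O3^2-)/2 = 1.342 × 10^-3 mol
From the 2:1 ratio, n(Cu2+) in the aliquot = 2/1 × 1.342 × 10^-3 = 2.684 × 10^-3 mol
[Cu2+] = 2.684 × 10^-3 / 0.02516 = 0.1067 mol/L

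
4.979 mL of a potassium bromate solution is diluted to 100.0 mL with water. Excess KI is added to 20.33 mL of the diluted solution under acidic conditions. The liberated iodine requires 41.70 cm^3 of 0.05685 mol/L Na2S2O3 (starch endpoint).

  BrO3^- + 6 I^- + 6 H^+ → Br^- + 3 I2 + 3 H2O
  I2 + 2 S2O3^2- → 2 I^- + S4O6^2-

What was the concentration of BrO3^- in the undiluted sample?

0.3903 mol/L

n(S2O3^2-) = 0.04170 × 0.05685 = 2.371 × 10^-3 mol
n(I2) = n(S2O3^2-)/2 = 1.185 × 10^-3 mol
From the 1:3 ratio, n(BrO3^-) in the aliquot = 1/3 × 1.185 × 10^-3 = 3.951 × 10^-4 mol
[BrO3^-]_dilute = 3.951 × 10^-4 / 0.02033 = 0.01943 mol/L
[BrO3^-]_original = 0.01943 × 100.0/4.979 = 0.3903 mol/L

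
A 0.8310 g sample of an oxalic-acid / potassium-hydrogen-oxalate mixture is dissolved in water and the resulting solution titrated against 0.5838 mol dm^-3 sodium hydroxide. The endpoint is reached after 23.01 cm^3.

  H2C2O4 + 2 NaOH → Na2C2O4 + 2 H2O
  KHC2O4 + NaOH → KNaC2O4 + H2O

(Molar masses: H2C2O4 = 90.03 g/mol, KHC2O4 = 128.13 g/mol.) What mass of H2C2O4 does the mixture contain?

n(NaOH) = 0.02301 × 0.5838 = 0.01343 mol
Let x = n(H2C2O4), y = n(KHC2O4).
Titrant: 2x + 1y = 0.01343;  mass: 90.03x + 128.13y = 0.8310
Solving, x = 5.355 × 10^-3 mol, y = 2.723 × 10^-3 mol
mass of H2C2O4 = 5.355 × 10^-3 × 90.03 = 0.4821 g

0.4821 g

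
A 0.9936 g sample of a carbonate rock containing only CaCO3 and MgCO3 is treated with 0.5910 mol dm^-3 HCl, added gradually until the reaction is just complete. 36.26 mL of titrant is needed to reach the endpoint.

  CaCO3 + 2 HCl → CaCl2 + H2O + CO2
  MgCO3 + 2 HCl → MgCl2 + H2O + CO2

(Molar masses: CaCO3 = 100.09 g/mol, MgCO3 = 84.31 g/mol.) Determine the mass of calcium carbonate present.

0.5723 g

n(HCl) = 0.03626 × 0.5910 = 0.02143 mol
Let x = n(CaCO3), y = n(MgCO3).
Titrant: 2x + 2y = 0.02143;  mass: 100.09x + 84.31y = 0.9936
Solving, x = 5.718 × 10^-3 mol, y = 4.997 × 10^-3 mol
mass of CaCO3 = 5.718 × 10^-3 × 100.09 = 0.5723 g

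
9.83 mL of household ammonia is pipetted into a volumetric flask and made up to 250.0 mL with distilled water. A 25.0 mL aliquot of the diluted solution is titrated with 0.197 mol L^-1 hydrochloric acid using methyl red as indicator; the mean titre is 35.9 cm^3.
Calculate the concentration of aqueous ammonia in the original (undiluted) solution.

7.19 mol/L

NH3 + HCl → NH4Cl
n(HCl) = 0.0359 × 0.197 = 7.07 × 10^-3 mol
n(NH3) in the aliquot = 7.07 × 10^-3 mol (1:1 ratio)
[NH3]_dilute = 7.07 × 10^-3 / 0.0250 = 0.283 mol/L
Dilution factor = 250.0 / 9.83 = 25.43
[NH3]_stock = 0.283 × 25.43 = 7.19 mol/L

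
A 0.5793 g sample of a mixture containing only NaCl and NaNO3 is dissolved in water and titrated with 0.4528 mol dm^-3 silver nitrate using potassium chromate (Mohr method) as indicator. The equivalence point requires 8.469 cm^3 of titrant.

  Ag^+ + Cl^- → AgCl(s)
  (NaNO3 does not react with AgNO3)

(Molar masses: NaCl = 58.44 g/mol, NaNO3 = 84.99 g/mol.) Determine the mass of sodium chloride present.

0.2241 g

n(AgNO3) = 0.008469 × 0.4528 = 3.835 × 10^-3 mol
Let x = n(NaCl), y = n(NaNO3).
Titrant: 1x = 3.835 × 10^-3;  mass: 58.44x + 84.99y = 0.5793
Solving, x = 3.835 × 10^-3 mol, y = 4.179 × 10^-3 mol
mass of NaCl = 3.835 × 10^-3 × 58.44 = 0.2241 g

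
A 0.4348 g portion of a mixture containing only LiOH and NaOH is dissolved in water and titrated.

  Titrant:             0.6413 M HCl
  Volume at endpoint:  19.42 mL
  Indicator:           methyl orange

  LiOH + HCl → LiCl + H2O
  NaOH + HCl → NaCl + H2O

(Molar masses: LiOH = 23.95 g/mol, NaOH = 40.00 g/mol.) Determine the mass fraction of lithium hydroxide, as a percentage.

21.75 %

n(HCl) = 0.01942 × 0.6413 = 0.01245 mol
Let x = n(LiOH), y = n(NaOH).
Titrant: 1x + 1y = 0.01245;  mass: 23.95x + 40.00y = 0.4348
Solving, x = 3.948 × 10^-3 mol, y = 8.506 × 10^-3 mol
mass of LiOH = 3.948 × 10^-3 × 23.95 = 0.09455 g
% LiOH = 0.09455 / 0.4348 × 100 = 21.75 %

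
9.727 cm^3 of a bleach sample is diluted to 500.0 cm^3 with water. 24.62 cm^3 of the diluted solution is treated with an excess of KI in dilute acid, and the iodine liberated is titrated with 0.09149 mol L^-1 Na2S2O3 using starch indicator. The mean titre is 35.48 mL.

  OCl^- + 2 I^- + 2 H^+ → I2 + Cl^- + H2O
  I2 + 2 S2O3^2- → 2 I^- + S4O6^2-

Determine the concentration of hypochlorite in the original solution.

n(S2O3^2-) = 0.03548 × 0.09149 = 3.246 × 10^-3 mol
n(I2) = n(S2O3^2-)/2 = 1.623 × 10^-3 mol
n(OCl^-) in the aliquot = 1.623 × 10^-3 mol (1:1 ratio)
[OCl^-]_dilute = 1.623 × 10^-3 / 0.02462 = 0.06592 mol/L
[OCl^-]_original = 0.06592 × 500.0/9.727 = 3.389 mol/L

3.389 mol/L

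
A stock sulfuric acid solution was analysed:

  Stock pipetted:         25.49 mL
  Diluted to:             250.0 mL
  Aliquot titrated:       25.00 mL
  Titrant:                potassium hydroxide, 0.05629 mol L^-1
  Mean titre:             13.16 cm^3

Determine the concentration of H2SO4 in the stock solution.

H2SO4 + 2 KOH → K2SO4 + 2 H2O
n(KOH) = 0.01316 × 0.05629 = 7.408 × 10^-4 mol
From the 1:2 ratio, n(H2SO4) in the aliquot = 1/2 × 7.408 × 10^-4 = 3.704 × 10^-4 mol
[H2SO4]_dilute = 3.704 × 10^-4 / 0.02500 = 0.01482 mol/L
Dilution factor = 250.0 / 25.49 = 9.808
[H2SO4]_stock = 0.01482 × 9.808 = 0.1453 mol/L

0.1453 mol/L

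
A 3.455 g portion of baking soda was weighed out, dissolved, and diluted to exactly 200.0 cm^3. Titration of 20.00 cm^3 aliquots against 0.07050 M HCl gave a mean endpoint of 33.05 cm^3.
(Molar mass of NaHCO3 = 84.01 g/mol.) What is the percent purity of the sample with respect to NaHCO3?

NaHCO3 + HCl → NaCl + H2O + CO2
n(HCl) per titration = 0.03305 × 0.07050 = 2.330 × 10^-3 mol
n(NaHCO3) in each aliquot = 2.330 × 10^-3 mol (1:1 ratio)
n(NaHCO3) in the whole flask = 2.330 × 10^-3 × 200.0/20.00 = 0.02330 mol
mass of NaHCO3 = 0.02330 × 84.01 = 1.957 g
% NaHCO3 = 1.957 / 3.455 × 100 = 56.66 %

56.66 %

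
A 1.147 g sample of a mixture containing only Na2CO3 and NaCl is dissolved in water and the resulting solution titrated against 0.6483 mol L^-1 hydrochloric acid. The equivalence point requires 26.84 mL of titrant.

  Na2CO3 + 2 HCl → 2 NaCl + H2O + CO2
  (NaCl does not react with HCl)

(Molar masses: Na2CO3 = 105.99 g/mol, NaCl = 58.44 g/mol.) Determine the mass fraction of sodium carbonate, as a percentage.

n(HCl) = 0.02684 × 0.6483 = 0.01740 mol
Let x = n(Na2CO3), y = n(NaCl).
Titrant: 2x = 0.01740;  mass: 105.99x + 58.44y = 1.147
Solving, x = 8.700 × 10^-3 mol, y = 3.848 × 10^-3 mol
mass of Na2CO3 = 8.700 × 10^-3 × 105.99 = 0.9221 g
% Na2CO3 = 0.9221 / 1.147 × 100 = 80.40 %

80.40 %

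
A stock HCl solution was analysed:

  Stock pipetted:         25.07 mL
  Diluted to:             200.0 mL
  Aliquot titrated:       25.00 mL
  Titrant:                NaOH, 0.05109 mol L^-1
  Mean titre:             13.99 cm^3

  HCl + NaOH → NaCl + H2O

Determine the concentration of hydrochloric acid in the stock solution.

0.2281 mol/L

n(NaOH) = 0.01399 × 0.05109 = 7.147 × 10^-4 mol
n(HCl) in the aliquot = 7.147 × 10^-4 mol (1:1 ratio)
[HCl]_dilute = 7.147 × 10^-4 / 0.02500 = 0.02859 mol/L
Dilution factor = 200.0 / 25.07 = 7.978
[HCl]_stock = 0.02859 × 7.978 = 0.2281 mol/L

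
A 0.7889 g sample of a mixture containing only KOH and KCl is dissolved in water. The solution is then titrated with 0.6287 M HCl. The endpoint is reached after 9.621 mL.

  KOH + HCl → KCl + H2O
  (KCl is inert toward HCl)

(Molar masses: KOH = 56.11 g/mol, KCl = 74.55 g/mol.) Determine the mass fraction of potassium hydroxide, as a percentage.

43.02 %

n(HCl) = 0.009621 × 0.6287 = 6.049 × 10^-3 mol
Let x = n(KOH), y = n(KCl).
Titrant: 1x = 6.049 × 10^-3;  mass: 56.11x + 74.55y = 0.7889
Solving, x = 6.049 × 10^-3 mol, y = 6.030 × 10^-3 mol
mass of KOH = 6.049 × 10^-3 × 56.11 = 0.3394 g
% KOH = 0.3394 / 0.7889 × 100 = 43.02 %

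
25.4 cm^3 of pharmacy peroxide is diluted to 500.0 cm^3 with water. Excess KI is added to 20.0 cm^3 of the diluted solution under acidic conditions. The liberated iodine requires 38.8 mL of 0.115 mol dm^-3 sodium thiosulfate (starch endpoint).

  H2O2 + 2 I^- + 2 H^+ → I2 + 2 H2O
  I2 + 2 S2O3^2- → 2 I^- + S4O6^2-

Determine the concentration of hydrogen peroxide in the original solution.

n(S2O3^2-) = 0.0388 × 0.115 = 4.46 × 10^-3 mol
n(I2) = n(S2O3^2-)/2 = 2.23 × 10^-3 mol
n(H2O2) in the aliquot = 2.23 × 10^-3 mol (1:1 ratio)
[H2O2]_dilute = 2.23 × 10^-3 / 0.0200 = 0.112 mol/L
[H2O2]_original = 0.112 × 500.0/25.4 = 2.20 mol/L

2.20 mol/L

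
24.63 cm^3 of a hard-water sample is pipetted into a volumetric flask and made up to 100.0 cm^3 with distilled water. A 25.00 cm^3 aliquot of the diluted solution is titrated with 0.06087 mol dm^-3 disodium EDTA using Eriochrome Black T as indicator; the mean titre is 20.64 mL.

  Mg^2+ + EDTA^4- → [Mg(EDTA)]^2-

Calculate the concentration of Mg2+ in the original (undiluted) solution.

0.2040 mol/L

n(EDTA) = 0.02064 × 0.06087 = 1.256 × 10^-3 mol
n(Mg2+) in the aliquot = 1.256 × 10^-3 mol (1:1 ratio)
[Mg2+]_dilute = 1.256 × 10^-3 / 0.02500 = 0.05025 mol/L
Dilution factor = 100.0 / 24.63 = 4.060
[Mg2+]_stock = 0.05025 × 4.060 = 0.2040 mol/L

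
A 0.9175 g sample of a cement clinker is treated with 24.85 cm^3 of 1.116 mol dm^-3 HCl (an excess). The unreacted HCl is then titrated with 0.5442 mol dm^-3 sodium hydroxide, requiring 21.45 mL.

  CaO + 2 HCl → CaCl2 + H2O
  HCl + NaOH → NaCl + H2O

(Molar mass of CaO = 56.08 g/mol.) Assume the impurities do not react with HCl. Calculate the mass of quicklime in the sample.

n(HCl) added = 0.02485 × 1.116 = 0.02773 mol
n(NaOH) used in back-titration = 0.02145 × 0.5442 = 0.01167 mol
n(HCl) left over = 0.01167 mol (1:1 ratio)
n(HCl) consumed by analyte = 0.02773 − 0.01167 = 0.01606 mol
From the 1:2 ratio, n(CaO) = 1/2 × 0.01606 = 8.030 × 10^-3 mol
mass of CaO = 8.030 × 10^-3 × 56.08 = 0.4503 g

0.4503 g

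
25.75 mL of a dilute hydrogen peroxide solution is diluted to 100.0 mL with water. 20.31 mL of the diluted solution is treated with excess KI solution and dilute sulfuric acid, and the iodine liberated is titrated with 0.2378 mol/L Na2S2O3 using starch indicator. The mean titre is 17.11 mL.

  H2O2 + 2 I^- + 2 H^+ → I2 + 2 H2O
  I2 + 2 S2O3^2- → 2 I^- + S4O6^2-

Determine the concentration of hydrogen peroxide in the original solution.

n(S2O3^2-) = 0.01711 × 0.2378 = 4.069 × 10^-3 mol
n(I2) = n(S2O3^2-)/2 = 2.034 × 10^-3 mol
n(H2O2) in the aliquot = 2.034 × 10^-3 mol (1:1 ratio)
[H2O2]_dilute = 2.034 × 10^-3 / 0.02031 = 0.1002 mol/L
[H2O2]_original = 0.1002 × 100.0/25.75 = 0.3890 mol/L

0.3890 mol/L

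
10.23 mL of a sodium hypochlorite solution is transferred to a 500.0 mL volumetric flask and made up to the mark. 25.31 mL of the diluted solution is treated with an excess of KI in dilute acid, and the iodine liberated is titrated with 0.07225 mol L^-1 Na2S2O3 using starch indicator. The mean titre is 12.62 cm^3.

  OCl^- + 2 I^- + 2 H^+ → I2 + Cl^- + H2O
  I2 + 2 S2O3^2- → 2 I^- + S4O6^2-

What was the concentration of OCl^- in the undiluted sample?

n(S2O3^2-) = 0.01262 × 0.07225 = 9.118 × 10^-4 mol
n(I2) = n(S2O3^2-)/2 = 4.559 × 10^-4 mol
n(OCl^-) in the aliquot = 4.559 × 10^-4 mol (1:1 ratio)
[OCl^-]_dilute = 4.559 × 10^-4 / 0.02531 = 0.01801 mol/L
[OCl^-]_original = 0.01801 × 500.0/10.23 = 0.8804 mol/L

0.8804 mol/L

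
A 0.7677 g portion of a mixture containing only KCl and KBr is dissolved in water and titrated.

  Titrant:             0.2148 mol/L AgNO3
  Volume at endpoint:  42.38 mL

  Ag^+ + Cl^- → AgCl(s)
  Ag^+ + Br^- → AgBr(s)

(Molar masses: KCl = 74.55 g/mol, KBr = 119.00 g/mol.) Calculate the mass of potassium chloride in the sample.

n(AgNO3) = 0.04238 × 0.2148 = 9.103 × 10^-3 mol
Let x = n(KCl), y = n(KBr).
Titrant: 1x + 1y = 9.103 × 10^-3;  mass: 74.55x + 119.00y = 0.7677
Solving, x = 7.100 × 10^-3 mol, y = 2.003 × 10^-3 mol
mass of KCl = 7.100 × 10^-3 × 74.55 = 0.5293 g

0.5293 g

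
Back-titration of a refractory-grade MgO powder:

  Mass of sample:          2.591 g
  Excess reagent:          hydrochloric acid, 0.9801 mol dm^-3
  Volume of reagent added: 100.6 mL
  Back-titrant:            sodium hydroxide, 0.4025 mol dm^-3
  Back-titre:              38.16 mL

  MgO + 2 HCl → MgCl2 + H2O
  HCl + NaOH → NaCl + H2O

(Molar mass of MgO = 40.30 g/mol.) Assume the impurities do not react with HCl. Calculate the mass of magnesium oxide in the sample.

n(HCl) added = 0.1006 × 0.9801 = 0.09860 mol
n(NaOH) used in back-titration = 0.03816 × 0.4025 = 0.01536 mol
n(HCl) left over = 0.01536 mol (1:1 ratio)
n(HCl) consumed by analyte = 0.09860 − 0.01536 = 0.08324 mol
From the 1:2 ratio, n(MgO) = 1/2 × 0.08324 = 0.04162 mol
mass of MgO = 0.04162 × 40.30 = 1.677 g

1.677 g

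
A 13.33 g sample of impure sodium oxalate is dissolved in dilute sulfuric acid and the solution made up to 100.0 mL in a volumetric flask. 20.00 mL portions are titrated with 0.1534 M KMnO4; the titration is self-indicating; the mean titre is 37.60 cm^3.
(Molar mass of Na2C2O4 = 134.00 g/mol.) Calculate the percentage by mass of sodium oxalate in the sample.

2 MnO4^- + 5 C2O4^2- + 16 H^+ → 2 Mn^2+ + 10 CO2 + 8 H2O
n(KMnO4) per titration = 0.03760 × 0.1534 = 5.768 × 10^-3 mol
From the 5:2 ratio, n(Na2C2O4) in each aliquot = 5/2 × 5.768 × 10^-3 = 0.01442 mol
n(Na2C2O4) in the whole flask = 0.01442 × 100.0/20.00 = 0.07210 mol
mass of Na2C2O4 = 0.07210 × 134.00 = 9.661 g
% Na2C2O4 = 9.661 / 13.33 × 100 = 72.48 %

72.48 %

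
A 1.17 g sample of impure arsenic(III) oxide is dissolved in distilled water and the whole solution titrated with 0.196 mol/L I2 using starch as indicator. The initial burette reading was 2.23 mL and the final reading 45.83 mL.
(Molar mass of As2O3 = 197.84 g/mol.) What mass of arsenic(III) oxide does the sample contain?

0.845 g

As2O3 + 2 I2 + 2 H2O → As2O5 + 4 HI
n(I2) = 0.0436 L × 0.196 mol/L = 8.55 × 10^-3 mol
From the 1:2 ratio, n(As2O3) = 1/2 × 8.55 × 10^-3 = 4.27 × 10^-3 mol
mass of As2O3 = 4.27 × 10^-3 × 197.84 g/mol = 0.845 g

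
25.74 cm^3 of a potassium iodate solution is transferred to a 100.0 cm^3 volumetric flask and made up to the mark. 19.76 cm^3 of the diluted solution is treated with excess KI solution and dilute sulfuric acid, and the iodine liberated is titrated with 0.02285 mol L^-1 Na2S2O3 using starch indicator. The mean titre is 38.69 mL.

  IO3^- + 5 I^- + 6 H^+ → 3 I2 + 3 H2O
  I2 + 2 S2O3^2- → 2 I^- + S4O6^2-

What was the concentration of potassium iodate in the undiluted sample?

0.02897 mol/L

n(S2O3^2-) = 0.03869 × 0.02285 = 8.841 × 10^-4 mol
n(I2) = n(S2O3^2-)/2 = 4.420 × 10^-4 mol
From the 1:3 ratio, n(IO3^-) in the aliquot = 1/3 × 4.420 × 10^-4 = 1.473 × 10^-4 mol
[IO3^-]_dilute = 1.473 × 10^-4 / 0.01976 = 0.007457 mol/L
[IO3^-]_original = 0.007457 × 100.0/25.74 = 0.02897 mol/L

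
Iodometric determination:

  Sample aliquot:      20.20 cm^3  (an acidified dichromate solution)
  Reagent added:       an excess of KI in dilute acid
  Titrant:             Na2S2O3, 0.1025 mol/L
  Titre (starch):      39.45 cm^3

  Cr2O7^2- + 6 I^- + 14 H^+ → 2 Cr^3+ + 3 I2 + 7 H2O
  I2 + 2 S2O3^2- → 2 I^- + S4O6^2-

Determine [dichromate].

n(S2O3^2-) = 0.03945 × 0.1025 = 4.044 × 10^-3 mol
n(I2) = n(S2O3^2-)/2 = 2.022 × 10^-3 mol
From the 1:3 ratio, n(Cr2O7^2-) in the aliquot = 1/3 × 2.022 × 10^-3 = 6.739 × 10^-4 mol
[Cr2O7^2-] = 6.739 × 10^-4 / 0.02020 = 0.03336 mol/L

0.03336 mol/L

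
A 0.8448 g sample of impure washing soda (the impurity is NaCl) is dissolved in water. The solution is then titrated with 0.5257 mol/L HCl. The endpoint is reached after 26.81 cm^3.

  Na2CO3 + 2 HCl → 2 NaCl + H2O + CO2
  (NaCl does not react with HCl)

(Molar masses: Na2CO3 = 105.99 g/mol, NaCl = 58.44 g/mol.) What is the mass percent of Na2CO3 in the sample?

88.41 %

n(HCl) = 0.02681 × 0.5257 = 0.01409 mol
Let x = n(Na2CO3), y = n(NaCl).
Titrant: 2x = 0.01409;  mass: 105.99x + 58.44y = 0.8448
Solving, x = 7.047 × 10^-3 mol, y = 1.675 × 10^-3 mol
mass of Na2CO3 = 7.047 × 10^-3 × 105.99 = 0.7469 g
% Na2CO3 = 0.7469 / 0.8448 × 100 = 88.41 %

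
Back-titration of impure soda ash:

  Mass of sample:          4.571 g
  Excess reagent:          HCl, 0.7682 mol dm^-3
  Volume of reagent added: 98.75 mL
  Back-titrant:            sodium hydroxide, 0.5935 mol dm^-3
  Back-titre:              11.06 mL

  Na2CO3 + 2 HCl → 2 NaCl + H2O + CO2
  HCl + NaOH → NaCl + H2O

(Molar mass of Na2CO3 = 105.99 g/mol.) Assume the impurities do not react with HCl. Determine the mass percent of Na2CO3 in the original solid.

n(HCl) added = 0.09875 × 0.7682 = 0.07586 mol
n(NaOH) used in back-titration = 0.01106 × 0.5935 = 6.564 × 10^-3 mol
n(HCl) left over = 6.564 × 10^-3 mol (1:1 ratio)
n(HCl) consumed by analyte = 0.07586 − 6.564 × 10^-3 = 0.06930 mol
From the 1:2 ratio, n(Na2CO3) = 1/2 × 0.06930 = 0.03465 mol
mass of Na2CO3 = 0.03465 × 105.99 = 3.672 g
% Na2CO3 = 3.672 / 4.571 × 100 = 80.34 %

80.34 %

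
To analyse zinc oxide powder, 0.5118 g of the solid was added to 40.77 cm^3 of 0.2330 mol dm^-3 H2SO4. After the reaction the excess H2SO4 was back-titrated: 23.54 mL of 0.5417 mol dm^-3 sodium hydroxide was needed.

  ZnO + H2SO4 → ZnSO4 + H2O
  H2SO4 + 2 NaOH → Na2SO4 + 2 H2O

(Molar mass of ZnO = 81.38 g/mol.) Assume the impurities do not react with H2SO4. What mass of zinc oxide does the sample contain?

n(H2SO4) added = 0.04077 × 0.2330 = 9.499 × 10^-3 mol
n(NaOH) used in back-titration = 0.02354 × 0.5417 = 0.01275 mol
From the 1:2 ratio, n(H2SO4) left over = 1/2 × 0.01275 = 6.376 × 10^-3 mol
n(H2SO4) consumed by analyte = 9.499 × 10^-3 − 6.376 × 10^-3 = 3.124 × 10^-3 mol
n(ZnO) = 3.124 × 10^-3 mol (1:1 ratio)
mass of ZnO = 3.124 × 10^-3 × 81.38 = 0.2542 g

0.2542 g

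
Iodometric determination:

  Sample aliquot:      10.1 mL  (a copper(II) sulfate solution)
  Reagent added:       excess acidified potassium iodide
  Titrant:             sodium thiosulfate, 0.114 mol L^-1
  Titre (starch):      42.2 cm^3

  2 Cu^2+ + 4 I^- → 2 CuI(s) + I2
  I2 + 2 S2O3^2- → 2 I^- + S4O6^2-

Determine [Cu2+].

0.476 mol/L

n(S2O3^2-) = 0.0422 × 0.114 = 4.81 × 10^-3 mol
n(I2) = n(S2O3^2-)/2 = 2.41 × 10^-3 mol
From the 2:1 ratio, n(Cu2+) in the aliquot = 2/1 × 2.41 × 10^-3 = 4.81 × 10^-3 mol
[Cu2+] = 4.81 × 10^-3 / 0.0101 = 0.476 mol/L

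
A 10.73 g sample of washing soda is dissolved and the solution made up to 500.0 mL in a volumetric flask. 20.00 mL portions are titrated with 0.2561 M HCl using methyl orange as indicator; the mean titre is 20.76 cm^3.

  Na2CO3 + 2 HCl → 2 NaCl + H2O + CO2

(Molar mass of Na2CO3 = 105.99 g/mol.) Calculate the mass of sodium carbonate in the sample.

n(HCl) per titration = 0.02076 × 0.2561 = 5.317 × 10^-3 mol
From the 1:2 ratio, n(Na2CO3) in each aliquot = 1/2 × 5.317 × 10^-3 = 2.658 × 10^-3 mol
n(Na2CO3) in the whole flask = 2.658 × 10^-3 × 500.0/20.00 = 0.06646 mol
mass of Na2CO3 = 0.06646 × 105.99 = 7.044 g

7.044 g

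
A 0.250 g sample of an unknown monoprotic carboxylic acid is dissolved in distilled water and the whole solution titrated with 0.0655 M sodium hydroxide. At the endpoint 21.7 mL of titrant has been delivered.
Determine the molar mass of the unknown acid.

176 g/mol

n(NaOH) = 0.0217 L × 0.0655 mol/L = 1.42 × 10^-3 mol
n(HA) = 1.42 × 10^-3 mol (1:1 ratio)
M = m / n = 0.250 g / 1.42 × 10^-3 mol = 176 g/mol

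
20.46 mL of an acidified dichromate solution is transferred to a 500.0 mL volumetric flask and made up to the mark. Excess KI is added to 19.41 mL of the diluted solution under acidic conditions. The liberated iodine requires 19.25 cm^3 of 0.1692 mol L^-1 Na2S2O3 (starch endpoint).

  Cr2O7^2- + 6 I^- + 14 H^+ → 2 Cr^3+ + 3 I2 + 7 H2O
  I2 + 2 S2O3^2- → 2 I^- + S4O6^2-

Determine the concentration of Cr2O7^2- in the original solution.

n(S2O3^2-) = 0.01925 × 0.1692 = 3.257 × 10^-3 mol
n(I2) = n(S2O3^2-)/2 = 1.629 × 10^-3 mol
From the 1:3 ratio, n(Cr2O7^2-) in the aliquot = 1/3 × 1.629 × 10^-3 = 5.428 × 10^-4 mol
[Cr2O7^2-]_dilute = 5.428 × 10^-4 / 0.01941 = 0.02797 mol/L
[Cr2O7^2-]_original = 0.02797 × 500.0/20.46 = 0.6835 mol/L

0.6835 mol/L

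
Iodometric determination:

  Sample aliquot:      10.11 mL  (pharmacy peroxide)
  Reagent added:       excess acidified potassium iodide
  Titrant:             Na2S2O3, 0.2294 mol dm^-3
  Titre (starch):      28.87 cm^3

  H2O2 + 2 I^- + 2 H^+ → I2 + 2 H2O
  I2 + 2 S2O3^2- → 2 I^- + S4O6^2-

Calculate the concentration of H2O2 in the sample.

0.3275 mol/L

n(S2O3^2-) = 0.02887 × 0.2294 = 6.623 × 10^-3 mol
n(I2) = n(S2O3^2-)/2 = 3.311 × 10^-3 mol
n(H2O2) in the aliquot = 3.311 × 10^-3 mol (1:1 ratio)
[H2O2] = 3.311 × 10^-3 / 0.01011 = 0.3275 mol/L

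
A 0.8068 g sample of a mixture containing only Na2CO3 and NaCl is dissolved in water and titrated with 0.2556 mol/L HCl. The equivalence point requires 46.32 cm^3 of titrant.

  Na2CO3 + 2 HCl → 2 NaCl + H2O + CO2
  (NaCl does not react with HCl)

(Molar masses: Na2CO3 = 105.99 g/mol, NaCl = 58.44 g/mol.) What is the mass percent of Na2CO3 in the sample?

n(HCl) = 0.04632 × 0.2556 = 0.01184 mol
Let x = n(Na2CO3), y = n(NaCl).
Titrant: 2x = 0.01184;  mass: 105.99x + 58.44y = 0.8068
Solving, x = 5.920 × 10^-3 mol, y = 3.069 × 10^-3 mol
mass of Na2CO3 = 5.920 × 10^-3 × 105.99 = 0.6274 g
% Na2CO3 = 0.6274 / 0.8068 × 100 = 77.77 %

77.77 %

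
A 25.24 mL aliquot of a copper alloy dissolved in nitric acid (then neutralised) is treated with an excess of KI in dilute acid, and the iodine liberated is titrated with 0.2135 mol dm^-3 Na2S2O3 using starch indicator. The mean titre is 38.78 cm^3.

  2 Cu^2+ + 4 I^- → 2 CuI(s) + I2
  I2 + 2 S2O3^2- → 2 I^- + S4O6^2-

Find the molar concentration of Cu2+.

n(S2O3^2-) = 0.03878 × 0.2135 = 8.280 × 10^-3 mol
n(I2) = n(S2O3^2-)/2 = 4.140 × 10^-3 mol
From the 2:1 ratio, n(Cu2+) in the aliquot = 2/1 × 4.140 × 10^-3 = 8.280 × 10^-3 mol
[Cu2+] = 8.280 × 10^-3 / 0.02524 = 0.3280 mol/L

0.3280 mol/L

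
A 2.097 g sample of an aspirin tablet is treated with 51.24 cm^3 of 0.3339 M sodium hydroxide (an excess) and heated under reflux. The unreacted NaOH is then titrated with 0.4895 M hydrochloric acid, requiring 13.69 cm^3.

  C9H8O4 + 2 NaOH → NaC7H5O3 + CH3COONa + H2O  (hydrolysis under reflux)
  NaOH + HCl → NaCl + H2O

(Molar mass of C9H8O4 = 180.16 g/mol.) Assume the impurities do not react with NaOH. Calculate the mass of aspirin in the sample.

n(NaOH) added = 0.05124 × 0.3339 = 0.01711 mol
n(HCl) used in back-titration = 0.01369 × 0.4895 = 6.701 × 10^-3 mol
n(NaOH) left over = 6.701 × 10^-3 mol (1:1 ratio)
n(NaOH) consumed by analyte = 0.01711 − 6.701 × 10^-3 = 0.01041 mol
From the 1:2 ratio, n(C9H8O4) = 1/2 × 0.01041 = 5.204 × 10^-3 mol
mass of C9H8O4 = 5.204 × 10^-3 × 180.16 = 0.9375 g

0.9375 g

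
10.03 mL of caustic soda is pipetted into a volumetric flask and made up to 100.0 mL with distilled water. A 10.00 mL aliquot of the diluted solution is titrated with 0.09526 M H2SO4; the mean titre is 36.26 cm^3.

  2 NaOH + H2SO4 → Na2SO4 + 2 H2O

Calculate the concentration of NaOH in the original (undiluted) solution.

n(H2SO4) = 0.03626 × 0.09526 = 3.454 × 10^-3 mol
From the 2:1 ratio, n(NaOH) in the aliquot = 2/1 × 3.454 × 10^-3 = 6.908 × 10^-3 mol
[NaOH]_dilute = 6.908 × 10^-3 / 0.01000 = 0.6908 mol/L
Dilution factor = 100.0 / 10.03 = 9.970
[NaOH]_stock = 0.6908 × 9.970 = 6.888 mol/L

6.888 M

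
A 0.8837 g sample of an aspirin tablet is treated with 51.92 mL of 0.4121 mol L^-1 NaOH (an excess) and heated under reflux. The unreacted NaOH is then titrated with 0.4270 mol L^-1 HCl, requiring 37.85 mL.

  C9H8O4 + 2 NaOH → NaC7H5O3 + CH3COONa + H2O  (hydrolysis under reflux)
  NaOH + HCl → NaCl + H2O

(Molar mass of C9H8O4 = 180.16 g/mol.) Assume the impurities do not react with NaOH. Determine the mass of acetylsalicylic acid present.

n(NaOH) added = 0.05192 × 0.4121 = 0.02140 mol
n(HCl) used in back-titration = 0.03785 × 0.4270 = 0.01616 mol
n(NaOH) left over = 0.01616 mol (1:1 ratio)
n(NaOH) consumed by analyte = 0.02140 − 0.01616 = 5.234 × 10^-3 mol
From the 1:2 ratio, n(C9H8O4) = 1/2 × 5.234 × 10^-3 = 2.617 × 10^-3 mol
mass of C9H8O4 = 2.617 × 10^-3 × 180.16 = 0.4715 g

0.4715 g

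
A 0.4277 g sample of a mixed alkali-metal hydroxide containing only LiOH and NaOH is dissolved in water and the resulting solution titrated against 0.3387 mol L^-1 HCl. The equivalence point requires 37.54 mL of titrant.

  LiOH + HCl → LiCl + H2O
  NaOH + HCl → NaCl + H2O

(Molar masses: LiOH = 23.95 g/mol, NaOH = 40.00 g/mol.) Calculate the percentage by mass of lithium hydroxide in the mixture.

n(HCl) = 0.03754 × 0.3387 = 0.01271 mol
Let x = n(LiOH), y = n(NaOH).
Titrant: 1x + 1y = 0.01271;  mass: 23.95x + 40.00y = 0.4277
Solving, x = 5.040 × 10^-3 mol, y = 7.675 × 10^-3 mol
mass of LiOH = 5.040 × 10^-3 × 23.95 = 0.1207 g
% LiOH = 0.1207 / 0.4277 × 100 = 28.22 %

28.22 %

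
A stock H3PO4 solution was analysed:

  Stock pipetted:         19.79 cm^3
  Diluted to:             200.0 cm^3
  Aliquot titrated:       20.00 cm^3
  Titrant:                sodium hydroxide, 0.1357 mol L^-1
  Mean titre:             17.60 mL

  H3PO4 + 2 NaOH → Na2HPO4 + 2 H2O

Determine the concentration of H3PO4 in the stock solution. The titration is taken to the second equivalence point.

n(NaOH) = 0.01760 × 0.1357 = 2.388 × 10^-3 mol
From the 1:2 ratio, n(H3PO4) in the aliquot = 1/2 × 2.388 × 10^-3 = 1.194 × 10^-3 mol
[H3PO4]_dilute = 1.194 × 10^-3 / 0.02000 = 0.05971 mol/L
Dilution factor = 200.0 / 19.79 = 10.11
[H3PO4]_stock = 0.05971 × 10.11 = 0.6034 mol/L

0.6034 mol/L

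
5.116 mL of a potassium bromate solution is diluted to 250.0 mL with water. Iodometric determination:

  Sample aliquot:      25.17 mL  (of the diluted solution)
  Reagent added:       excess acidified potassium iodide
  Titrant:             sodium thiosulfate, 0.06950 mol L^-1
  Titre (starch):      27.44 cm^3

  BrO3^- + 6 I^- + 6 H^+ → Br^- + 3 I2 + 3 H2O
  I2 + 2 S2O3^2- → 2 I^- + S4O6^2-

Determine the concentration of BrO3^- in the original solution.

n(S2O3^2-) = 0.02744 × 0.06950 = 1.907 × 10^-3 mol
n(I2) = n(S2O3^2-)/2 = 9.535 × 10^-4 mol
From the 1:3 ratio, n(BrO3^-) in the aliquot = 1/3 × 9.535 × 10^-4 = 3.178 × 10^-4 mol
[BrO3^-]_dilute = 3.178 × 10^-4 / 0.02517 = 0.01263 mol/L
[BrO3^-]_original = 0.01263 × 250.0/5.116 = 0.6171 mol/L

0.6171 mol/L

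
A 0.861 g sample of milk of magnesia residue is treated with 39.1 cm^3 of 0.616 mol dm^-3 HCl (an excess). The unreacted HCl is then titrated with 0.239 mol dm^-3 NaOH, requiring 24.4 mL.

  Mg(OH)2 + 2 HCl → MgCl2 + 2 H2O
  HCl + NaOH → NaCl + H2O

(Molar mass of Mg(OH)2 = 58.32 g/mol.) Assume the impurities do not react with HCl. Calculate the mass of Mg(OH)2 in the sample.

n(HCl) added = 0.0391 × 0.616 = 0.0241 mol
n(NaOH) used in back-titration = 0.0244 × 0.239 = 5.83 × 10^-3 mol
n(HCl) left over = 5.83 × 10^-3 mol (1:1 ratio)
n(HCl) consumed by analyte = 0.0241 − 5.83 × 10^-3 = 0.0183 mol
From the 1:2 ratio, n(Mg(OH)2) = 1/2 × 0.0183 = 9.13 × 10^-3 mol
mass of Mg(OH)2 = 9.13 × 10^-3 × 58.32 = 0.532 g

0.532 g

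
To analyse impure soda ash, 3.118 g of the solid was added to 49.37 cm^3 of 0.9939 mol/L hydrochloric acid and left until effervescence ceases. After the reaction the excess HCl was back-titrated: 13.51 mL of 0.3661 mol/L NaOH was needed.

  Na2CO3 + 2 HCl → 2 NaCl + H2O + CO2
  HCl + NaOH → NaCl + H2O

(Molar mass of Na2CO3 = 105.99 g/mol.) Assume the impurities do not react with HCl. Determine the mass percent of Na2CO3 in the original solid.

n(HCl) added = 0.04937 × 0.9939 = 0.04907 mol
n(NaOH) used in back-titration = 0.01351 × 0.3661 = 4.946 × 10^-3 mol
n(HCl) left over = 4.946 × 10^-3 mol (1:1 ratio)
n(HCl) consumed by analyte = 0.04907 − 4.946 × 10^-3 = 0.04412 mol
From the 1:2 ratio, n(Na2CO3) = 1/2 × 0.04412 = 0.02206 mol
mass of Na2CO3 = 0.02206 × 105.99 = 2.338 g
% Na2CO3 = 2.338 / 3.118 × 100 = 74.99 %

74.99 %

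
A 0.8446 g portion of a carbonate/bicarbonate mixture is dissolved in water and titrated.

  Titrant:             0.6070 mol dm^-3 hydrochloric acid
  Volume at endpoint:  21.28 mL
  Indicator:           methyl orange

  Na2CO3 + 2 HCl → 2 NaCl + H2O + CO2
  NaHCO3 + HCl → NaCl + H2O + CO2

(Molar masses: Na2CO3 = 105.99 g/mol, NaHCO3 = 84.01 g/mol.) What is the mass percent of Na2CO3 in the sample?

n(HCl) = 0.02128 × 0.6070 = 0.01292 mol
Let x = n(Na2CO3), y = n(NaHCO3).
Titrant: 2x + 1y = 0.01292;  mass: 105.99x + 84.01y = 0.8446
Solving, x = 3.878 × 10^-3 mol, y = 5.161 × 10^-3 mol
mass of Na2CO3 = 3.878 × 10^-3 × 105.99 = 0.4110 g
% Na2CO3 = 0.4110 / 0.8446 × 100 = 48.67 %

48.67 %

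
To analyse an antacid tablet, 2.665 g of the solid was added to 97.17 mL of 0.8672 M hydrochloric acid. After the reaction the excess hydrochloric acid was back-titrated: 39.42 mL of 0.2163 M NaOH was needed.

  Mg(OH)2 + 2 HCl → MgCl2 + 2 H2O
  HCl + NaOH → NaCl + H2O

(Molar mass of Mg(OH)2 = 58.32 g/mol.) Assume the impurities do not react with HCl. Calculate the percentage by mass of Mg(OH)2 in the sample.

n(HCl) added = 0.09717 × 0.8672 = 0.08427 mol
n(NaOH) used in back-titration = 0.03942 × 0.2163 = 8.527 × 10^-3 mol
n(HCl) left over = 8.527 × 10^-3 mol (1:1 ratio)
n(HCl) consumed by analyte = 0.08427 − 8.527 × 10^-3 = 0.07574 mol
From the 1:2 ratio, n(Mg(OH)2) = 1/2 × 0.07574 = 0.03787 mol
mass of Mg(OH)2 = 0.03787 × 58.32 = 2.209 g
% Mg(OH)2 = 2.209 / 2.665 × 100 = 82.87 %

82.87 %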